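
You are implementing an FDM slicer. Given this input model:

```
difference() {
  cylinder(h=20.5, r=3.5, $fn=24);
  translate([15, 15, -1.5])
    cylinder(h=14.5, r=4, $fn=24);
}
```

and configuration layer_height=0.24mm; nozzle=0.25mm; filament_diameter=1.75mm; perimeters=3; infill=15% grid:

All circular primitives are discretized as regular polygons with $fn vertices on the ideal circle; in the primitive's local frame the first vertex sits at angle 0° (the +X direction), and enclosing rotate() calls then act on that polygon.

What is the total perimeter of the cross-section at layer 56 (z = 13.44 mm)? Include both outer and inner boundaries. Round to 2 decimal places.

At z = 13.44 mm: the r=3.5 cylinder contributes a regular 24-gon of circumradius 3.5 (perimeter = 2·24·3.500·sin(180°/24) = 21.93 mm); the cylinder at (15, 15) is not intersected at this z (z outside [-1.5, 13]); Subtracting the remaining from the first: none of the subtracted shapes is present at this height, so the r=3.5 cylinder is unchanged — boundary = 21.93 mm. Overall, the cross-section is a single solid region. Total boundary length (outer) = 21.93 mm.

21.93 mm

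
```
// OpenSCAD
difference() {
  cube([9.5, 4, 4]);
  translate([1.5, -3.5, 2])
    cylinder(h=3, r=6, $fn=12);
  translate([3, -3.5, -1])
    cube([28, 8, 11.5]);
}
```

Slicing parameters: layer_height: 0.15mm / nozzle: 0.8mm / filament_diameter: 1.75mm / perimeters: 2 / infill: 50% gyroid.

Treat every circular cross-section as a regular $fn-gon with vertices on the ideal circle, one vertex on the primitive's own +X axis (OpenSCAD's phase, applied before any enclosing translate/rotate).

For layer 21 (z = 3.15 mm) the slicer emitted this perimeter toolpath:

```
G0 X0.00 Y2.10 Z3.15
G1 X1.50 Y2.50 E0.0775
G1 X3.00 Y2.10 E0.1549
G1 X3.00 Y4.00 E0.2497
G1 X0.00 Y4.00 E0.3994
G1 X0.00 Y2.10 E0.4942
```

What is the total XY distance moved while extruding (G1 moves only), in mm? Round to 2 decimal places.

9.90 mm

Sum the Euclidean lengths of each G1 segment: total = 9.90 mm.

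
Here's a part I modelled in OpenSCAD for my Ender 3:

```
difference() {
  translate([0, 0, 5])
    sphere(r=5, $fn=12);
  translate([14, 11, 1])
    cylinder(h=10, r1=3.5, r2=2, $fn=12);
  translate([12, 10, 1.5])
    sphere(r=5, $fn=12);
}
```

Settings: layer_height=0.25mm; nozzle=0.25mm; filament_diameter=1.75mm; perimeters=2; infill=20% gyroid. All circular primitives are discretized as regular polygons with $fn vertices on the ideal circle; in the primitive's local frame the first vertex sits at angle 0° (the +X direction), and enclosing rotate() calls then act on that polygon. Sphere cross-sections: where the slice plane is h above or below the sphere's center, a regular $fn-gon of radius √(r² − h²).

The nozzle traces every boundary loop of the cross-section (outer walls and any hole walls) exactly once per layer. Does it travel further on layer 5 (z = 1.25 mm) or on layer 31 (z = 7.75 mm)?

Layer 5 (z = 1.25): the r=5 sphere slices to a regular 12-gon of circumradius 3.307 (√(r²−h²) with h=3.75 from center) (perimeter = 2·12·3.307·sin(180°/12) = 20.54 mm); the cone at (14, 11) contributes a regular 12-gon of circumradius 3.462 (interpolated between r1=3.5 and r2=2 at t=0.025) (perimeter = 2·12·3.462·sin(180°/12) = 21.51 mm); the r=5 sphere at (12, 10) contributes a regular 12-gon of circumradius √(5²−0.25²) = 4.994 (perimeter = 2·12·4.994·sin(180°/12) = 31.02 mm); After the difference (first − rest): starting from the r=5 sphere, the cone at (14, 11) misses the remaining region (no effect); the r=5 sphere at (12, 10) misses the remaining region (no effect) — boundary = 20.54 mm. So its perimeter = 20.54 mm. Layer 31 (z = 7.75): the r=5 sphere contributes a regular 12-gon of circumradius √(5²−2.75²) = 4.176 (perimeter = 2·12·4.176·sin(180°/12) = 25.94 mm); the cone at (14, 11) contributes a regular 12-gon of circumradius 2.487 (interpolated between r1=3.5 and r2=2 at t=0.675) (perimeter = 2·12·2.487·sin(180°/12) = 15.45 mm); the sphere at (12, 10) does not reach this height (|z−center|=6.250 > r=5); Subtracting the remaining from the first: starting from the r=5 sphere, the cone at (14, 11) misses the remaining region (no effect) — boundary = 25.94 mm. So its perimeter = 25.94 mm. Layer 31 is larger (25.94 vs 20.54 mm).

layer 31 (z = 7.75 mm)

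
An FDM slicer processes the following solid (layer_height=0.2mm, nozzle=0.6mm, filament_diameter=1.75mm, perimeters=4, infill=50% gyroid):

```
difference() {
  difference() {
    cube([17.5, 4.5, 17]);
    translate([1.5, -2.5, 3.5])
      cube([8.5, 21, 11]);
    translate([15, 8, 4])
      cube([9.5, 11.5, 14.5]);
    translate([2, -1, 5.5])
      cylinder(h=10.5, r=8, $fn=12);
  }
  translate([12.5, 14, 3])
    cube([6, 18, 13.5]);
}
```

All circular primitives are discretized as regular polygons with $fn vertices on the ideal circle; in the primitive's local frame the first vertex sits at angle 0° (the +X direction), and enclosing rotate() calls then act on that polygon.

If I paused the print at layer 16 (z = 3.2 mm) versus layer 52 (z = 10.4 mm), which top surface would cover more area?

Layer 16 (z = 3.2): the 17.5×4.5 cube contributes its full rectangle (area 78.75 mm²); the cube at (1.5, -2.5) does not reach this height (z outside [3.5, 14.5]); the cube at (15, 8) is absent (z outside [4, 18.5]); the cylinder at (2, -1) does not reach this height (z outside [5.5, 16]); After the difference (first − rest): none of the subtracted shapes is present at this height, so the 17.5×4.5 cube is unchanged — area = 78.75 mm²; the cube at (12.5, 14) (footprint 6×18) is included at this height (area 108.00 mm²); Subtracting the remaining from the first: starting from that combined region (78.75 mm²), the 6×18 cube at (12.5, 14) misses the remaining region (no effect) — area = 78.75 mm². So its area = 78.75 mm². Layer 52 (z = 10.4): the cube (footprint 17.5×4.5) is included at this height (area 78.75 mm²); the cube at (1.5, -2.5) is present — its section is the full 8.5×21 rectangle (area 178.50 mm²); the cube at (15, 8) (footprint 9.5×11.5) is included at this height (area 109.25 mm²); the r=8 cylinder at (2, -1) gives a regular 12-gon of circumradius 8 (constant along its height) (area = (12/2)·8.000²·sin(360°/12) = 192.00 mm²); Taking the first minus the rest: starting from the 17.5×4.5 cube (78.75 mm²), the 8.5×21 cube at (1.5, -2.5) partially overlaps it — only the 38.25 mm² overlap (of its 178.50 mm²) is removed, clipping the outline; the 9.5×11.5 cube at (15, 8) misses the remaining region (no effect); the r=8 cylinder at (2, -1) partially overlaps it — only the 6.75 mm² overlap (of its 192.00 mm²) is removed, clipping the outline — area = 33.75 mm²; the cube at (12.5, 14) (footprint 6×18) is included at this height (area 108.00 mm²); Taking the first minus the rest: starting from the result so far (33.75 mm²), the 6×18 cube at (12.5, 14) misses the remaining region (no effect) — area = 33.75 mm². So its area = 33.75 mm². Layer 16 is larger (78.75 vs 33.75 mm²).

layer 16 (z = 3.2 mm)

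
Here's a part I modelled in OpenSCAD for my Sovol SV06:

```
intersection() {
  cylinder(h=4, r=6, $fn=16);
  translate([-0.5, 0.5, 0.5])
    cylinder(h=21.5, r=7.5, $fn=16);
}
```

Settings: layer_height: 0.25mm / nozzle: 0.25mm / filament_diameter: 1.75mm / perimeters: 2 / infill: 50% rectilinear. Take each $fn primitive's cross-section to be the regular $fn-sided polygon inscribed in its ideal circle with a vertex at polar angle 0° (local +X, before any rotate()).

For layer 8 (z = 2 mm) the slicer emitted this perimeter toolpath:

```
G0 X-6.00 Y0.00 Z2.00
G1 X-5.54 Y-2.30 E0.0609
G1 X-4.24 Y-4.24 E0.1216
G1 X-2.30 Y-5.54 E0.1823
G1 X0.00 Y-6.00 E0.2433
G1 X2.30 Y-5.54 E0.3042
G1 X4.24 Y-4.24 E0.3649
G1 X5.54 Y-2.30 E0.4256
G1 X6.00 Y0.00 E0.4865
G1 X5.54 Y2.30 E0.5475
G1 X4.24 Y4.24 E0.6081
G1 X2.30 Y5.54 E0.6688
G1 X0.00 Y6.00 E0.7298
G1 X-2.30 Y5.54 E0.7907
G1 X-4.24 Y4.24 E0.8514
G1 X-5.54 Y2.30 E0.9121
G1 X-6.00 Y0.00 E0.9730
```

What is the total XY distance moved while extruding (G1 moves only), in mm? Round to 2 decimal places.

37.45 mm

Sum the Euclidean lengths of each G1 segment: total = 37.45 mm.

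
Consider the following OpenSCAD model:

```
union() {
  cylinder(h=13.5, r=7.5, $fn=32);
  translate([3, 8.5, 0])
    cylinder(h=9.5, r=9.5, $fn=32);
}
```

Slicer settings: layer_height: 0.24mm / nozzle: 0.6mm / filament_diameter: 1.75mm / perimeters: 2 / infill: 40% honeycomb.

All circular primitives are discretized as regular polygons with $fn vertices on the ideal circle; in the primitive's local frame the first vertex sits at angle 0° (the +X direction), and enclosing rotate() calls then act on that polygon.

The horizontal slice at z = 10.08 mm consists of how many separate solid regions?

At z = 10.08 mm: the cylinder: section is a regular 32-gon, circumradius r=7.5; the cylinder at (3, 8.5) does not reach this height (z outside [0, 9.5]); Combining (union): only the r=7.5 cylinder is present, so the union is just that shape — 1 connected region. The result has 1 disconnected region.

1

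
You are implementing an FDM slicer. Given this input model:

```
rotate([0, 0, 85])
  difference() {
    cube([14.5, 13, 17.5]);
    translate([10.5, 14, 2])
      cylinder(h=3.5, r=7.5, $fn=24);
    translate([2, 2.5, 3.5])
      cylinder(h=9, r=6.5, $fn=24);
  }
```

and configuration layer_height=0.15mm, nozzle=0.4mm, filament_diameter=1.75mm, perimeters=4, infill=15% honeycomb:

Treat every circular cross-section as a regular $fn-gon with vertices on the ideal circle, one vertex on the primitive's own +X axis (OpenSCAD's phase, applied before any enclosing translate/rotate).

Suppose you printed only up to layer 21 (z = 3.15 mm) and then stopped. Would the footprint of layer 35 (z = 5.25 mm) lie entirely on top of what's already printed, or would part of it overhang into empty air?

entirely on top

Compare the two slices. At z = 3.15: the cube (footprint 14.5×13) is included at this height (area 188.50 mm²); the r=7.5 cylinder at (10.5, 14) gives a regular 24-gon of circumradius 7.5 (constant along its height) (area = (24/2)·7.500²·sin(360°/24) = 174.70 mm²); the cylinder at (2, 2.5) is absent (z outside [3.5, 12.5]); Subtracting the remaining from the first: starting from the 14.5×13 cube (188.50 mm²), the r=7.5 cylinder at (10.5, 14) partially overlaps it — only the 60.58 mm² overlap (of its 174.70 mm²) is removed, clipping the outline — area = 127.92 mm²; (whole slice rotated 85° about Z — lengths, areas and connectivity unchanged). At z = 5.25: the cube is present — its section is the full 14.5×13 rectangle (area 188.50 mm²); the r=7.5 cylinder at (10.5, 14) gives a regular 24-gon of circumradius 7.5 (constant along its height) (area = (24/2)·7.500²·sin(360°/24) = 174.70 mm²); the cylinder at (2, 2.5): section is a regular 24-gon, circumradius r=6.5 (area = (24/2)·6.500²·sin(360°/24) = 131.22 mm²); Subtracting the remaining from the first: starting from the 14.5×13 cube (188.50 mm²), the r=7.5 cylinder at (10.5, 14) partially overlaps it — only the 60.58 mm² overlap (of its 174.70 mm²) is removed, clipping the outline; the r=6.5 cylinder at (2, 2.5) partially overlaps it — only the 66.27 mm² overlap (of its 131.22 mm²) is removed, clipping the outline — area = 61.65 mm²; (rotated 85° about Z; rotation is an isometry so areas/perimeters/island counts are preserved). Checking containment: the cross-section at z = 5.25 is a subset of the cross-section at z = 3.15.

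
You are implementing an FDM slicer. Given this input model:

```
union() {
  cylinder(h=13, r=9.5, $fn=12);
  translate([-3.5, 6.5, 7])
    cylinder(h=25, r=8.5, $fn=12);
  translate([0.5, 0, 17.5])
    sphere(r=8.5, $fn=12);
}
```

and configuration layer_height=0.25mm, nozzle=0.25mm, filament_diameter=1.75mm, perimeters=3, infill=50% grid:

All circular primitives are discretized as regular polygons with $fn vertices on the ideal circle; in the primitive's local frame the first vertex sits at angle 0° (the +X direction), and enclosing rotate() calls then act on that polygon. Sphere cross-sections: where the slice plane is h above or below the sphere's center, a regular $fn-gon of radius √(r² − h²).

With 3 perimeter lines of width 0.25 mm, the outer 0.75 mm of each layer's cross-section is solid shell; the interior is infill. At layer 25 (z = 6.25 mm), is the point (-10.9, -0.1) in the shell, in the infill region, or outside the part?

At z = 6.25 mm: the r=9.5 cylinder contributes a regular 12-gon of circumradius 9.5; the cylinder at (-3.5, 6.5) is not intersected at this z (z outside [7, 32]); the sphere at (0.5, 0) is not intersected at this z (|z−center|=11.250 > r=8.5); Merging all regions: only the r=9.5 cylinder is present, so the union is just that shape — 1 connected region. Overall, the cross-section is a single solid region. The nearest boundary edge runs (-8.23, 4.75)→(-9.50, 0.00); distance from the point to it = 1.40 mm. The point is not inside any of the regions above, so it lies outside the cross-section (1.40 mm from the nearest boundary).

outside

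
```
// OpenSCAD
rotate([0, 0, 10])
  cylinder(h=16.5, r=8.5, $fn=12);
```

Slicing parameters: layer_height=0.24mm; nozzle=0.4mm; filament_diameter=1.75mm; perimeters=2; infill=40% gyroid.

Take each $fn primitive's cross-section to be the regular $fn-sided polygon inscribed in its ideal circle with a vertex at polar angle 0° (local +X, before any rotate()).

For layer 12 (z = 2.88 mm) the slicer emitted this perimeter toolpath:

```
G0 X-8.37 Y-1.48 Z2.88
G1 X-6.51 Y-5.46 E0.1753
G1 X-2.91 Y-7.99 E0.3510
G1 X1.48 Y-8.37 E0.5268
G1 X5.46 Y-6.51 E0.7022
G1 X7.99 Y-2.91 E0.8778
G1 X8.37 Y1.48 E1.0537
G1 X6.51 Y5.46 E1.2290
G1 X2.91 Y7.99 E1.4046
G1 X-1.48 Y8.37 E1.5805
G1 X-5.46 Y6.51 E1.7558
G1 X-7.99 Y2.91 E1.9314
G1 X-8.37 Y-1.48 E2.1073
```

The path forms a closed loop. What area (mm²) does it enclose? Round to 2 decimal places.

Apply the shoelace formula to the sequence of (X, Y) vertices; enclosed area = 216.75 mm².

216.75 mm²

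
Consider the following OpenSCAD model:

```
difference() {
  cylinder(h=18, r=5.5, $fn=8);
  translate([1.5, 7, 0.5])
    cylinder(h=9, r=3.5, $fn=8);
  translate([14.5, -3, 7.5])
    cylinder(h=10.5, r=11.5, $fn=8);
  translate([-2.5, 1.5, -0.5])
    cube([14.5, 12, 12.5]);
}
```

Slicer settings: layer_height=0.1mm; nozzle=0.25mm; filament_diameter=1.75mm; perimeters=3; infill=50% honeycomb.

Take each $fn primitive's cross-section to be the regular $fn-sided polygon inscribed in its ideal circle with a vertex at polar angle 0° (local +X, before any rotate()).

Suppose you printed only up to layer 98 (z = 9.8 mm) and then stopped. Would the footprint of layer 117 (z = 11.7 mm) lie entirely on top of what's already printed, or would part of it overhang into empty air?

Compare the two slices. At z = 9.8: the r=5.5 cylinder contributes a regular 8-gon of circumradius 5.5 (area = (8/2)·5.500²·sin(360°/8) = 85.56 mm²); the cylinder at (1.5, 7) is not intersected at this z (z outside [0.5, 9.5]); the r=11.5 cylinder at (14.5, -3) gives a regular 8-gon of circumradius 11.5 (constant along its height) (area = (8/2)·11.500²·sin(360°/8) = 374.06 mm²); the cube at (-2.5, 1.5) is present — its section is the full 14.5×12 rectangle (area 174.00 mm²); Taking the first minus the rest: starting from the r=5.5 cylinder (85.56 mm²), the r=11.5 cylinder at (14.5, -3) partially overlaps it — only the 5.56 mm² overlap (of its 374.06 mm²) is removed, clipping the outline; the 14.5×12 cube at (-2.5, 1.5) partially overlaps it — only the 22.31 mm² overlap (of its 174.00 mm²) is removed, clipping the outline — area = 57.68 mm². At z = 11.7: the r=5.5 cylinder contributes a regular 8-gon of circumradius 5.5 (area = (8/2)·5.500²·sin(360°/8) = 85.56 mm²); the cylinder at (1.5, 7) is not intersected at this z (z outside [0.5, 9.5]); the r=11.5 cylinder at (14.5, -3) contributes a regular 8-gon of circumradius 11.5 (area = (8/2)·11.500²·sin(360°/8) = 374.06 mm²); the 14.5×12 cube at (-2.5, 1.5) contributes its full rectangle (area 174.00 mm²); After the difference (first − rest): starting from the r=5.5 cylinder (85.56 mm²), the r=11.5 cylinder at (14.5, -3) partially overlaps it — only the 5.56 mm² overlap (of its 374.06 mm²) is removed, clipping the outline; the 14.5×12 cube at (-2.5, 1.5) partially overlaps it — only the 22.31 mm² overlap (of its 174.00 mm²) is removed, clipping the outline — area = 57.68 mm². Checking containment: the cross-section at z = 11.7 is a subset of the cross-section at z = 9.8.

entirely on top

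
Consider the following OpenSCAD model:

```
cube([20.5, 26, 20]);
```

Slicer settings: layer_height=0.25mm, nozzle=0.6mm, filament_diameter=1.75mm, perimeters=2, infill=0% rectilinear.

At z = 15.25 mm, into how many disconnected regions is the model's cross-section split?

1

At z = 15.25 mm: the cube (footprint 20.5×26) is included at this height. The result has 1 disconnected region.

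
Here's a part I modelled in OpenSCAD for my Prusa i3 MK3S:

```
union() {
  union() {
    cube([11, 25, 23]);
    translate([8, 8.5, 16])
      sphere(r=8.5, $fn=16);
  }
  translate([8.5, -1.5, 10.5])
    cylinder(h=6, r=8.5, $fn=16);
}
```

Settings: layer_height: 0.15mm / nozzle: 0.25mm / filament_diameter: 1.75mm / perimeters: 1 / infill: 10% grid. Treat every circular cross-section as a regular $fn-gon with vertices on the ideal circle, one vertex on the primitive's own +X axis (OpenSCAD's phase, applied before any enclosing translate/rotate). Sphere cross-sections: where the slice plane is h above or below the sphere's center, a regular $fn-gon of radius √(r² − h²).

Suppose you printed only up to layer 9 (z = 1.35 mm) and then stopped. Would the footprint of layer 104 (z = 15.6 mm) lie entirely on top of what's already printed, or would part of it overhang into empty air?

part overhangs

Compare the two slices. At z = 1.35: the cube (footprint 11×25) is included at this height (area 275.00 mm²); the sphere at (8, 8.5) does not reach this height (|z−center|=14.650 > r=8.5); Merging all regions: only the 11×25 cube is present, so the union is just that shape — area = 275.00 mm²; the cylinder at (8.5, -1.5) is absent (z outside [10.5, 16.5]); Merging all regions: only the result so far is present, so the union is just that shape — area = 275.00 mm². At z = 15.6: the cube (footprint 11×25) is included at this height (area 275.00 mm²); the r=8.5 sphere at (8, 8.5) slices to a regular 16-gon of circumradius 8.491 (√(r²−h²) with h=0.4 from center) (area = (16/2)·8.491²·sin(360°/16) = 220.70 mm²); Combining (union): the regions partially overlap — summed areas 495.70 mm² minus the doubly-counted overlap 158.29 mm² gives 337.41 mm² — area = 337.41 mm²; the r=8.5 cylinder at (8.5, -1.5) contributes a regular 16-gon of circumradius 8.5 (area = (16/2)·8.500²·sin(360°/16) = 221.19 mm²); Taking the union: the regions partially overlap — summed areas 558.60 mm² minus the doubly-counted overlap 73.78 mm² gives 484.82 mm² — area = 484.82 mm². Checking containment: at z = 15.6 the cross-section extends beyond the z = 1.35 cross-section by about 209.82 mm².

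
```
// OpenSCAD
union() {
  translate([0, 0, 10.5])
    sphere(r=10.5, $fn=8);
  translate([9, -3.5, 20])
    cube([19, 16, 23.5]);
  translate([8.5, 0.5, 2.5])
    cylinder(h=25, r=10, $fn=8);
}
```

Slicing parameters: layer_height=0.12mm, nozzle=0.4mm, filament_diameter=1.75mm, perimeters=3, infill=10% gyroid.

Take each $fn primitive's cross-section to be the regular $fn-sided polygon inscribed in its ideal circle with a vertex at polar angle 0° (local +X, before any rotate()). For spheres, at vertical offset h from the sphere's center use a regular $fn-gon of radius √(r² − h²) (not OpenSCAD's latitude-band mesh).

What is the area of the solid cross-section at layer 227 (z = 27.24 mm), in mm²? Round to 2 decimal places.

486.39 mm²

At z = 27.24 mm: the sphere is not intersected at this z (|z−center|=16.740 > r=10.5); the cube at (9, -3.5) is present — its section is the full 19×16 rectangle (area 304.00 mm²); the cylinder at (8.5, 0.5): section is a regular 8-gon, circumradius r=10 (area = (8/2)·10.000²·sin(360°/8) = 282.84 mm²); Taking the union: the regions partially overlap — summed areas 586.84 mm² minus the doubly-counted overlap 100.45 mm² gives 486.39 mm² — area = 486.39 mm². Overall, the cross-section is a single solid region. Net area = 486.39 mm².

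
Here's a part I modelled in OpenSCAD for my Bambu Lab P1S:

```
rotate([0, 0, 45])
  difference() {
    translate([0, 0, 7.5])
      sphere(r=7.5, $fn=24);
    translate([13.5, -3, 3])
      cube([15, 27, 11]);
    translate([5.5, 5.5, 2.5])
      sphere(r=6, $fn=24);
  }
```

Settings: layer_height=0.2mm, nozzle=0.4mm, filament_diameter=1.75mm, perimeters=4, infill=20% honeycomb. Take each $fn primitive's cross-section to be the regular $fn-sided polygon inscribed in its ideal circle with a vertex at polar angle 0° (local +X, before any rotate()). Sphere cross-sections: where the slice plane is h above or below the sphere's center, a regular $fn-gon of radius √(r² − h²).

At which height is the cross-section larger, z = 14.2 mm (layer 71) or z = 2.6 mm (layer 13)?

Layer 71 (z = 14.2): the sphere: section is a regular 24-gon, circumradius = √(r²−h²) = √(7.5²−6.7²) = 3.370 (area = (24/2)·3.370²·sin(360°/24) = 35.28 mm²); the cube at (13.5, -3) does not reach this height (z outside [3, 14]); the sphere at (5.5, 5.5) is not intersected at this z (|z−center|=11.700 > r=6); Taking the first minus the rest: none of the subtracted shapes is present at this height, so the r=7.5 sphere is unchanged — area = 35.28 mm²; (rotated 45° about Z; rotation is an isometry so areas/perimeters/island counts are preserved). So its area = 35.28 mm². Layer 13 (z = 2.6): the r=7.5 sphere slices to a regular 24-gon of circumradius 5.678 (√(r²−h²) with h=4.9 from center) (area = (24/2)·5.678²·sin(360°/24) = 100.13 mm²); the cube at (13.5, -3) does not reach this height (z outside [3, 14]); the r=6 sphere at (5.5, 5.5) slices to a regular 24-gon of circumradius 5.999 (√(r²−h²) with h=0.1 from center) (area = (24/2)·5.999²·sin(360°/24) = 111.78 mm²); Subtracting the remaining from the first: starting from the r=7.5 sphere (100.13 mm²), the r=6 sphere at (5.5, 5.5) partially overlaps it — only the 22.87 mm² overlap (of its 111.78 mm²) is removed, clipping the outline — area = 77.26 mm²; (rotated 45° about Z; rotation is an isometry so areas/perimeters/island counts are preserved). So its area = 77.26 mm². Layer 13 is larger (77.26 vs 35.28 mm²).

layer 13 (z = 2.6 mm)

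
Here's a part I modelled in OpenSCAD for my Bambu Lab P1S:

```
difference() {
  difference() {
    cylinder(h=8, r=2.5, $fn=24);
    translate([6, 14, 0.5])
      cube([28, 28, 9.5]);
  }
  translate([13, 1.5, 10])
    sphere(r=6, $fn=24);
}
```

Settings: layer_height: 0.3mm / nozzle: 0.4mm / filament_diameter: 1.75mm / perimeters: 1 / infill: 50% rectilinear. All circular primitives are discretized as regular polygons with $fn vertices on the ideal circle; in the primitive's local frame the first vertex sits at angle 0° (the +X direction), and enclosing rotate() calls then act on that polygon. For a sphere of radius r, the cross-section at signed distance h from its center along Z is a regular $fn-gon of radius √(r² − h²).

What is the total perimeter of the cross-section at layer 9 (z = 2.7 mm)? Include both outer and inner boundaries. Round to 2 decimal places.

15.66 mm

At z = 2.7 mm: the r=2.5 cylinder contributes a regular 24-gon of circumradius 2.5 (perimeter = 2·24·2.500·sin(180°/24) = 15.66 mm); the 28×28 cube at (6, 14) contributes its full rectangle (perimeter 112.00 mm); Subtracting the remaining from the first: starting from the r=2.5 cylinder, the 28×28 cube at (6, 14) misses the remaining region (no effect) — boundary = 15.66 mm; the sphere at (13, 1.5) does not reach this height (|z−center|=7.300 > r=6); After the difference (first − rest): none of the subtracted shapes is present at this height, so that combined region is unchanged — boundary = 15.66 mm. Overall, the cross-section is a single solid region. Total boundary length (outer) = 15.66 mm.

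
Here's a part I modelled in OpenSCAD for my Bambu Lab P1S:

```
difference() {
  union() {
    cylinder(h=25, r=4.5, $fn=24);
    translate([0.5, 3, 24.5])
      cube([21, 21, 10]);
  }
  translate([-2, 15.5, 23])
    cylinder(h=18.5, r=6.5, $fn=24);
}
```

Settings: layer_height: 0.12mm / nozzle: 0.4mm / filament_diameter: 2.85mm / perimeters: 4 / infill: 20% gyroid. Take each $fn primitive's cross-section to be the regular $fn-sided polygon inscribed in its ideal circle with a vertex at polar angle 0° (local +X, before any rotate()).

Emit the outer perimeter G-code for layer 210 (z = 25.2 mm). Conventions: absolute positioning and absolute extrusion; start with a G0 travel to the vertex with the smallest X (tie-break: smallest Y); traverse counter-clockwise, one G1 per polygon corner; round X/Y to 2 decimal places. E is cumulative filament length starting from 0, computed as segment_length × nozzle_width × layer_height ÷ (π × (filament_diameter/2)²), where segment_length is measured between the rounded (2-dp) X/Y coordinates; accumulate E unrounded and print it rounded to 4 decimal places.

At z = 25.2 mm: the cylinder does not reach this height (z outside [0, 25]); the cube at (0.5, 3) is present — its section is the full 21×21 rectangle; Merging all regions: only the 21×21 cube at (0.5, 3) is present, so the union is just that shape — 1 connected region; the r=6.5 cylinder at (-2, 15.5) contributes a regular 24-gon of circumradius 6.5; After the difference (first − rest): starting from that combined region, the r=6.5 cylinder at (-2, 15.5) partially overlaps it — only the 34.12 mm² overlap (of its 131.22 mm²) is removed, clipping the outline — 1 connected region. The outline is a single polygon with 15 vertices. Extrusion per mm of travel: 0.4 × 0.12 / (π × 1.425²) = 0.007524. Accumulating E over each segment gives final E = 0.6570.

G0 X0.50 Y3.00 Z25.20
G1 X21.50 Y3.00 E0.1580
G1 X21.50 Y24.00 E0.3160
G1 X0.50 Y24.00 E0.4740
G1 X0.50 Y21.44 E0.4933
G1 X1.25 Y21.13 E0.4994
G1 X2.60 Y20.10 E0.5122
G1 X3.63 Y18.75 E0.5249
G1 X4.28 Y17.18 E0.5377
G1 X4.50 Y15.50 E0.5505
G1 X4.28 Y13.82 E0.5632
G1 X3.63 Y12.25 E0.5760
G1 X2.60 Y10.90 E0.5888
G1 X1.25 Y9.87 E0.6016
G1 X0.50 Y9.56 E0.6077
G1 X0.50 Y3.00 E0.6570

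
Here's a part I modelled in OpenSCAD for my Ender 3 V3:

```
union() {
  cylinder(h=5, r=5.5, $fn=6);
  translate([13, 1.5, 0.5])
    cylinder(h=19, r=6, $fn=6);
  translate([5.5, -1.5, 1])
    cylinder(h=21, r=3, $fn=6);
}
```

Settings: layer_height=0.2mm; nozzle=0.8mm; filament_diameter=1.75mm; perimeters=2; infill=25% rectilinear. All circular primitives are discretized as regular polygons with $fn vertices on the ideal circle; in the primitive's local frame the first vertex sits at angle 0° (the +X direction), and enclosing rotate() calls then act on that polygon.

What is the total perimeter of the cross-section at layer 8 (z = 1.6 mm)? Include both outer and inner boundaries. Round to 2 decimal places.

At z = 1.6 mm: the r=5.5 cylinder gives a regular 6-gon of circumradius 5.5 (constant along its height) (perimeter = 2·6·5.500·sin(180°/6) = 33.00 mm); the r=6 cylinder at (13, 1.5) gives a regular 6-gon of circumradius 6 (constant along its height) (perimeter = 2·6·6.000·sin(180°/6) = 36.00 mm); the r=3 cylinder at (5.5, -1.5) contributes a regular 6-gon of circumradius 3 (perimeter = 2·6·3.000·sin(180°/6) = 18.00 mm); Combining (union): the regions partially overlap (shared area 6.82 mm²), so the edge portions inside another operand are dropped and the merged outline is re-measured after clipping — boundary = 75.87 mm. Overall, the cross-section has 2 separate islands. Total boundary length (outer) = 75.87 mm.

75.87 mm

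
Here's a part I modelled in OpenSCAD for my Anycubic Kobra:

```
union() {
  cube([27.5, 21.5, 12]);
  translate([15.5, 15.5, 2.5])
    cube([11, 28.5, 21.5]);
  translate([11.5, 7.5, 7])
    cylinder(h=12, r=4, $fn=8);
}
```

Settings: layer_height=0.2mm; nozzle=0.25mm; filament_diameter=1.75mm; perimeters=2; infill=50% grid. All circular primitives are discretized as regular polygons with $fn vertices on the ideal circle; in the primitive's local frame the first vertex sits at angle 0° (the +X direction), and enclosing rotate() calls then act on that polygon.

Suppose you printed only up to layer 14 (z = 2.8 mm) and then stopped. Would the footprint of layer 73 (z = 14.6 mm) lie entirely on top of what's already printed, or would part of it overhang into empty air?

entirely on top

Compare the two slices. At z = 2.8: the cube (footprint 27.5×21.5) is included at this height (area 591.25 mm²); the 11×28.5 cube at (15.5, 15.5) contributes its full rectangle (area 313.50 mm²); the cylinder at (11.5, 7.5) is absent (z outside [7, 19]); Merging all regions: the regions partially overlap — summed areas 904.75 mm² minus the doubly-counted overlap 66.00 mm² gives 838.75 mm² — area = 838.75 mm². At z = 14.6: the cube is absent (z outside [0, 12]); the cube at (15.5, 15.5) (footprint 11×28.5) is included at this height (area 313.50 mm²); the r=4 cylinder at (11.5, 7.5) gives a regular 8-gon of circumradius 4 (constant along its height) (area = (8/2)·4.000²·sin(360°/8) = 45.25 mm²); Combining (union): the 2 present regions are separate (no shared area or edge), so areas and boundary lengths simply add and each stays a separate island — area = 358.75 mm². Checking containment: the cross-section at z = 14.6 is a subset of the cross-section at z = 2.8.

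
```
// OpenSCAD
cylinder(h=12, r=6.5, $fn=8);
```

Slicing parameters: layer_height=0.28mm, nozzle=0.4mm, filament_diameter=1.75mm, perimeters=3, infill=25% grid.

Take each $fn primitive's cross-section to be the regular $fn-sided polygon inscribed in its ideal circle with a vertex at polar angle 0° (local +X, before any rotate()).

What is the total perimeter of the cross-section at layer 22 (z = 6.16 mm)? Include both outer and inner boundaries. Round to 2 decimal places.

39.80 mm

At z = 6.16 mm: the r=6.5 cylinder contributes a regular 8-gon of circumradius 6.5 (perimeter = 2·8·6.500·sin(180°/8) = 39.80 mm). Overall, the cross-section is a single solid region. Total boundary length (outer) = 39.80 mm.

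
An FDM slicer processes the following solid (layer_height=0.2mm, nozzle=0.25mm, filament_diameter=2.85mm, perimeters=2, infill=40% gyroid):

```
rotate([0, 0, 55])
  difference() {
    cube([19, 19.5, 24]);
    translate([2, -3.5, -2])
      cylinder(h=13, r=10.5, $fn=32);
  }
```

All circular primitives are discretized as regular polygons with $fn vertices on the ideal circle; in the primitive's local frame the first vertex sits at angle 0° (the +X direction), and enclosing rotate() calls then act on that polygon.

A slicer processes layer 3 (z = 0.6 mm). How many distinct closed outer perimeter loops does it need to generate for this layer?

At z = 0.6 mm: the cube (footprint 19×19.5) is included at this height; the r=10.5 cylinder at (2, -3.5) contributes a regular 32-gon of circumradius 10.5; Taking the first minus the rest: starting from the 19×19.5 cube, the r=10.5 cylinder at (2, -3.5) partially overlaps it — only the 63.91 mm² overlap (of its 344.14 mm²) is removed, clipping the outline — 1 connected region; (whole slice rotated 55° about Z — lengths, areas and connectivity unchanged). The result has 1 disconnected region.

1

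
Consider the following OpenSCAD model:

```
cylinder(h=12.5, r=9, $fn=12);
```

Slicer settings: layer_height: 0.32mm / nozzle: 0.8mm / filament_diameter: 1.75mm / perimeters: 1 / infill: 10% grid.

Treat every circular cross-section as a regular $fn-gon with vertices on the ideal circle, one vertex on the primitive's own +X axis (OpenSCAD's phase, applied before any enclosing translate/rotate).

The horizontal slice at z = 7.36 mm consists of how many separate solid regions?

At z = 7.36 mm: the r=9 cylinder gives a regular 12-gon of circumradius 9 (constant along its height). The result has 1 disconnected region.

1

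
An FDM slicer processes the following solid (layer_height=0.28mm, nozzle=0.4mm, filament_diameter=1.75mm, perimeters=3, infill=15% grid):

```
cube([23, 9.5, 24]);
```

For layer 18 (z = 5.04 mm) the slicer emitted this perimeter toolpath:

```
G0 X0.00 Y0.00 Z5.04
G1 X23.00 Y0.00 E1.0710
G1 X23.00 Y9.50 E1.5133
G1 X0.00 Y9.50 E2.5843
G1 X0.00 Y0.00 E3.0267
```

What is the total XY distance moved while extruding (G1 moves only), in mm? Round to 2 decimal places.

65.00 mm

Sum the Euclidean lengths of each G1 segment: total = 65.00 mm.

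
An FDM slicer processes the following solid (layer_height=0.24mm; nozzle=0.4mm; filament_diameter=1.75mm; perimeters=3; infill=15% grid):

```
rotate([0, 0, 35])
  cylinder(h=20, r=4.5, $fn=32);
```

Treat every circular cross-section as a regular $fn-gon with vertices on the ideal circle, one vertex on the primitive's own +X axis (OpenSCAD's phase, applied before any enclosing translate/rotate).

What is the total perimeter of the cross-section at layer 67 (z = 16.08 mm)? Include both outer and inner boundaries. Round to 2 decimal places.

At z = 16.08 mm: the r=4.5 cylinder gives a regular 32-gon of circumradius 4.5 (constant along its height) (perimeter = 2·32·4.500·sin(180°/32) = 28.23 mm); (whole slice rotated 35° about Z — lengths, areas and connectivity unchanged). Overall, the cross-section is a single solid region. Total boundary length (outer) = 28.23 mm.

28.23 mm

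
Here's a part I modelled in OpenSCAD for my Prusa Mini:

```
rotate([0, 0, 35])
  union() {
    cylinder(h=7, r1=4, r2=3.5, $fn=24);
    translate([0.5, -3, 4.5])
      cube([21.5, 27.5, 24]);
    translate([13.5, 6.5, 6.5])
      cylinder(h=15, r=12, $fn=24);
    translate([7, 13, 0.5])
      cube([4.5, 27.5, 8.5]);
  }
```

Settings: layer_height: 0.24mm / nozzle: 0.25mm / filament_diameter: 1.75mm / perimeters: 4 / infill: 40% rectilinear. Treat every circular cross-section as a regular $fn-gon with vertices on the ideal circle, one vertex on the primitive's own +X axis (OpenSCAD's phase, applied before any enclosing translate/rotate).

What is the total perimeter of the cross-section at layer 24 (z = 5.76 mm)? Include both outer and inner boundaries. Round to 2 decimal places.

At z = 5.76 mm: the cone contributes a regular 24-gon of circumradius 3.589 (interpolated between r1=4 and r2=3.5 at t=0.823) (perimeter = 2·24·3.589·sin(180°/24) = 22.48 mm); the 21.5×27.5 cube at (0.5, -3) contributes its full rectangle (perimeter 98.00 mm); the cylinder at (13.5, 6.5) is absent (z outside [6.5, 21.5]); the 4.5×27.5 cube at (7, 13) contributes its full rectangle (perimeter 64.00 mm); Combining (union): the regions partially overlap (shared area 67.72 mm²), so the edge portions inside another operand are dropped and the merged outline is re-measured after clipping — boundary = 135.84 mm; (rotated 35° about Z; rotation is an isometry so areas/perimeters/island counts are preserved). Overall, the cross-section is a single solid region. Total boundary length (outer) = 135.84 mm.

135.84 mm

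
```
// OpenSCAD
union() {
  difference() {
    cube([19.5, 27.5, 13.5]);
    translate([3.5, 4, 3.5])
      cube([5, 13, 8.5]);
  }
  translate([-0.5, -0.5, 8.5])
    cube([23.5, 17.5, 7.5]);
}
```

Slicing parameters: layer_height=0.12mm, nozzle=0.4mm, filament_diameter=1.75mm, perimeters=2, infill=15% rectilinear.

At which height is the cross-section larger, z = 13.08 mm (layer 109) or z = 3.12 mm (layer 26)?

Layer 109 (z = 13.08): the 19.5×27.5 cube contributes its full rectangle (area 536.25 mm²); the cube at (3.5, 4) does not reach this height (z outside [3.5, 12]); Taking the first minus the rest: none of the subtracted shapes is present at this height, so the 19.5×27.5 cube is unchanged — area = 536.25 mm²; the 23.5×17.5 cube at (-0.5, -0.5) contributes its full rectangle (area 411.25 mm²); Combining (union): the regions partially overlap — summed areas 947.50 mm² minus the doubly-counted overlap 331.50 mm² gives 616.00 mm² — area = 616.00 mm². So its area = 616.00 mm². Layer 26 (z = 3.12): the 19.5×27.5 cube contributes its full rectangle (area 536.25 mm²); the cube at (3.5, 4) is not intersected at this z (z outside [3.5, 12]); Taking the first minus the rest: none of the subtracted shapes is present at this height, so the 19.5×27.5 cube is unchanged — area = 536.25 mm²; the cube at (-0.5, -0.5) is not intersected at this z (z outside [8.5, 16]); Taking the union: only the result so far is present, so the union is just that shape — area = 536.25 mm². So its area = 536.25 mm². Layer 109 is larger (616.00 vs 536.25 mm²).

layer 109 (z = 13.08 mm)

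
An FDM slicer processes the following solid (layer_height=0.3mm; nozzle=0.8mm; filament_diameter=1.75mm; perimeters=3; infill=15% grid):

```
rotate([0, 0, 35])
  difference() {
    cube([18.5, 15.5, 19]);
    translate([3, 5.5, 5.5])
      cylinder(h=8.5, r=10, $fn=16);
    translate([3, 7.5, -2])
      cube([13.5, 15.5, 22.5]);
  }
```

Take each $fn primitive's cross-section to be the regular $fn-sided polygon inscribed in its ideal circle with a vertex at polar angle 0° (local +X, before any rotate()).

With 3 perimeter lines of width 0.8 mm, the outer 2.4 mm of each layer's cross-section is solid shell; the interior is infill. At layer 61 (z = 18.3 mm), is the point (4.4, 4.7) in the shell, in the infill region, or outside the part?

At z = 18.3 mm: the cube is present — its section is the full 18.5×15.5 rectangle; the cylinder at (3, 5.5) does not reach this height (z outside [5.5, 14]); the cube at (3, 7.5) is present — its section is the full 13.5×15.5 rectangle; After the difference (first − rest): starting from the 18.5×15.5 cube, the 13.5×15.5 cube at (3, 7.5) partially overlaps it — only the 108.00 mm² overlap (of its 209.25 mm²) is removed, clipping the outline — 1 connected region; (whole slice rotated 35° about Z — lengths, areas and connectivity unchanged). Overall, the cross-section is a single solid region. Undo the 35° rotation: the query point maps to (6.300, 1.326) in the un-rotated model frame. The nearest boundary edge runs (18.50, 0.00)→(0.00, 0.00); distance from the point to it = 1.33 mm. The point is inside the cross-section, 1.33 mm from the nearest boundary — within the 2.4 mm shell band (3 × 0.8).

shell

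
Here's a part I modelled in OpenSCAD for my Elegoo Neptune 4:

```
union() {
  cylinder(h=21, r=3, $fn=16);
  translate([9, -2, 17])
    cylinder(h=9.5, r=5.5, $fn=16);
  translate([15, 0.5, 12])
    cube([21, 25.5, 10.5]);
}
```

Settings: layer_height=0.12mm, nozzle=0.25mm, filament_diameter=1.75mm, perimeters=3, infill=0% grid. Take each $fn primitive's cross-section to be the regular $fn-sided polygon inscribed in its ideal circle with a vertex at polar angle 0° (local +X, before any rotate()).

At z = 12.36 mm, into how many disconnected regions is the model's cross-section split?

2

At z = 12.36 mm: the cylinder: section is a regular 16-gon, circumradius r=3; the cylinder at (9, -2) is absent (z outside [17, 26.5]); the cube at (15, 0.5) (footprint 21×25.5) is included at this height; Combining (union): the 2 present regions are separate (no shared area or edge), so areas and boundary lengths simply add and each stays a separate island — 2 connected regions. The result has 2 disconnected regions.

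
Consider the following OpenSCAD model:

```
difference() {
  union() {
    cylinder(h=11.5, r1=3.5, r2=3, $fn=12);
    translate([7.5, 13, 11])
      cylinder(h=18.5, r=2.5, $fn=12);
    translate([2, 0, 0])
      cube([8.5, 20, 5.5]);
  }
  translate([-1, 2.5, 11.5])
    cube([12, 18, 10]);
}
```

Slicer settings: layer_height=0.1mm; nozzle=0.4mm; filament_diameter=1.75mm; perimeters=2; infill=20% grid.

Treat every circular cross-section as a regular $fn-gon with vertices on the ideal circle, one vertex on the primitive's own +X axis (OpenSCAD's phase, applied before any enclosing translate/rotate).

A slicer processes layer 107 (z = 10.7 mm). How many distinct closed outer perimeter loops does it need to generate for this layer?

At z = 10.7 mm: the cone: at t=0.930 of its height the radius interpolates to r₁+(r₂−r₁)t = 3.035, giving a regular 12-gon of that circumradius; the cylinder at (7.5, 13) is not intersected at this z (z outside [11, 29.5]); the cube at (2, 0) does not reach this height (z outside [0, 5.5]); Taking the union: only the cone is present, so the union is just that shape — 1 connected region; the cube at (-1, 2.5) is not intersected at this z (z outside [11.5, 21.5]); After the difference (first − rest): none of the subtracted shapes is present at this height, so the result so far is unchanged — 1 connected region. The result has 1 disconnected region.

1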